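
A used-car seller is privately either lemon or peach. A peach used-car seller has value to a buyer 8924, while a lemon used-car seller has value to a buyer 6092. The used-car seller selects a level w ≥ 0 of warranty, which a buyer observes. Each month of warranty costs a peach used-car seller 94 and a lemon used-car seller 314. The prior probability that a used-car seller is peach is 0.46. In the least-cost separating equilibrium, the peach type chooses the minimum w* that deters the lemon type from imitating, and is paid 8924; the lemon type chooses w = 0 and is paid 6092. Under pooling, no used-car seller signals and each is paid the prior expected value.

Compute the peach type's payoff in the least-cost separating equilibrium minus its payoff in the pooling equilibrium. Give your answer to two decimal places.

681.48

Least-cost separating signal: w* solves 6092 = 8924 − 314·w*, so w* = (8924 − 6092)/314 ≈ 9.0191.
Peach type's separating payoff: 8924 − 94 × w* = 8924 − 94 × (8924 − 6092)/314 = 8924 − 266208/314 ≈ 8076.2038.
Pooling payoff: 0.46 × 8924 + 0.54 × 6092 = 7394.72.
Difference: 8076.2038 − 7394.72 = 681.4838, i.e. 681.48 to two decimal places.
The peach type prefers to separate.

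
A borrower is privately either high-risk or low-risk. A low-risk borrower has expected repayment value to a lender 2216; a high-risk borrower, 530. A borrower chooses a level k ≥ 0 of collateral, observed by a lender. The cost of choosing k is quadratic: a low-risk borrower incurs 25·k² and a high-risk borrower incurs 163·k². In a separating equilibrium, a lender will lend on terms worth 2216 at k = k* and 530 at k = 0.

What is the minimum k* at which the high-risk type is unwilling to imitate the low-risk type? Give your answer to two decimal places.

The high-risk type at k = 0 receives 530; imitating at k* yields 2216 − 163·k*².
Indifference: 530 = 2216 − 163·k*², so k*² = (2216 − 530) / 163 ≈ 10.3436.
k* = √10.3436 ≈ 3.22.

3.22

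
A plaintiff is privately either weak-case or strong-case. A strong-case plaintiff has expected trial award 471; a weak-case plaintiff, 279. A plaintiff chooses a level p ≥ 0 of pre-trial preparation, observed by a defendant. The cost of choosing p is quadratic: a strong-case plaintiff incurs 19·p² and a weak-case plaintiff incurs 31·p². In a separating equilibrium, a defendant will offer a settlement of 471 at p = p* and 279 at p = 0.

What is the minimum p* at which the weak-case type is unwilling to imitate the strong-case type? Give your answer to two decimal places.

2.49

The weak-case type at p = 0 receives 279; imitating at p* yields 471 − 31·p*².
Indifference: 279 = 471 − 31·p*², so p*² = (471 − 279) / 31 ≈ 6.1935.
p* = √6.1935 ≈ 2.49.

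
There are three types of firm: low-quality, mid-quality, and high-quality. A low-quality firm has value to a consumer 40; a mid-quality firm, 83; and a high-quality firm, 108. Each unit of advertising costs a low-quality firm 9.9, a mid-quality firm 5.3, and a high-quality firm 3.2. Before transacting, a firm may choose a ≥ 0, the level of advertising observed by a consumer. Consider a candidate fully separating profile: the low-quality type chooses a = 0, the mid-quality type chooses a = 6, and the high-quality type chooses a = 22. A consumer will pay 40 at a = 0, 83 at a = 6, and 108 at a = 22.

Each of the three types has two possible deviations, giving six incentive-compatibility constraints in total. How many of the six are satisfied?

4

High-quality (own payoff 108 − 3.2×22 = 37.6): to a=0 gives 40 → profitable ✗; to a=6 gives 83 − 3.2×6 = 63.8 → profitable ✗.
Low-quality (own payoff 40): to a=6 gives 83 − 9.9×6 = 23.6 → no gain ✓; to a=22 gives 108 − 9.9×22 = -109.8 → no gain ✓.
Mid-quality (own payoff 83 − 5.3×6 = 51.2): to a=0 gives 40 → no gain ✓; to a=22 gives 108 − 5.3×22 = -8.6 → no gain ✓.
4 of the 6 constraints hold; not an equilibrium.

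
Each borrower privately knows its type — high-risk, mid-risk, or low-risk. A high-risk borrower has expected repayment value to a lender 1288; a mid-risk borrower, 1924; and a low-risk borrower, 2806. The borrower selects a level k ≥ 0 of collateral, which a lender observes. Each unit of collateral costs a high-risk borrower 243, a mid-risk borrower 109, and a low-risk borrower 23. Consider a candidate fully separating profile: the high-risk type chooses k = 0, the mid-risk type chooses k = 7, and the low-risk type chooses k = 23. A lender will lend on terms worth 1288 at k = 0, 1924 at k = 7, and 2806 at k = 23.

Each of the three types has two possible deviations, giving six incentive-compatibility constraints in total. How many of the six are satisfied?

Mid-risk (own payoff 1924 − 109×7 = 1161): to k=0 gives 1288 → profitable ✗; to k=23 gives 2806 − 109×23 = 299 → no gain ✓.
Low-risk (own payoff 2806 − 23×23 = 2277): to k=0 gives 1288 → no gain ✓; to k=7 gives 1924 − 23×7 = 1763 → no gain ✓.
High-risk (own payoff 1288): to k=7 gives 1924 − 243×7 = 223 → no gain ✓; to k=23 gives 2806 − 243×23 = -2783 → no gain ✓.
5 of the 6 constraints hold; not an equilibrium.

5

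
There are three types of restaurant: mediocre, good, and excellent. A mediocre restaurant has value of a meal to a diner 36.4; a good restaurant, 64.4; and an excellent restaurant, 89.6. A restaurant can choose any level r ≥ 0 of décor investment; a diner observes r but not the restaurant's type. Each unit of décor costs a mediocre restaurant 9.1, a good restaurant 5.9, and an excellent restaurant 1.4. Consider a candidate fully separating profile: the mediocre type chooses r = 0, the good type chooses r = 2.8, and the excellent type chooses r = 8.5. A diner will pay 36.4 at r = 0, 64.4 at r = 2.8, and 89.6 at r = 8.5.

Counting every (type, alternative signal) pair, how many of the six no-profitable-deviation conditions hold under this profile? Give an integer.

5

Mediocre (own payoff 36.4): to r=2.8 gives 64.4 − 9.1×2.8 = 38.92 → profitable ✗; to r=8.5 gives 89.6 − 9.1×8.5 = 12.25 → no gain ✓.
Good (own payoff 64.4 − 5.9×2.8 = 47.88): to r=0 gives 36.4 → no gain ✓; to r=8.5 gives 89.6 − 5.9×8.5 = 39.45 → no gain ✓.
Excellent (own payoff 89.6 − 1.4×8.5 = 77.7): to r=0 gives 36.4 → no gain ✓; to r=2.8 gives 64.4 − 1.4×2.8 = 60.48 → no gain ✓.
5 of the 6 constraints hold; not an equilibrium.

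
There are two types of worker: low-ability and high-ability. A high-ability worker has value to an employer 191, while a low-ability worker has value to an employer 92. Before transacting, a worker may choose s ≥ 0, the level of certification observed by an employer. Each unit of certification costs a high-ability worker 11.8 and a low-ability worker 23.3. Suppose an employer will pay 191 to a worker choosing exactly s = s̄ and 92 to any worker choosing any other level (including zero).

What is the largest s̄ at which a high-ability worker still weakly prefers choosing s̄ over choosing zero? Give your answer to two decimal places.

Choosing s̄ yields the high-ability type 191 − 11.8·s̄; choosing zero yields 92.
The high-ability type is indifferent at 191 − 11.8·s̄ = 92, i.e. s̄ = (191 − 92) / 11.8 ≈ 8.39.
For any s̄ above 8.39 the high-ability type would rather pool at zero, so separation collapses.

8.39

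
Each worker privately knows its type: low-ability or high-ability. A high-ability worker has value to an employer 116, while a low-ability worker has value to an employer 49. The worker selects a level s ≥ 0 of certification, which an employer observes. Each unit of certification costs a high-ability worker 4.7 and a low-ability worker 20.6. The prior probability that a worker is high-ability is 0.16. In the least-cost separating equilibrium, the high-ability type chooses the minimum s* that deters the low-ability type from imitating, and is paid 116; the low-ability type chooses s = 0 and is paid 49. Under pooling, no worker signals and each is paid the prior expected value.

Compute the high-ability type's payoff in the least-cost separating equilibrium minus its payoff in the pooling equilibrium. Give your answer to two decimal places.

40.99

Least-cost separating signal: s* solves 49 = 116 − 20.6·s*, so s* = (116 − 49)/20.6 ≈ 3.2524.
High-ability type's separating payoff: 116 − 4.7 × s* = 116 − 4.7 × (116 − 49)/20.6 = 116 − 314.9/20.6 ≈ 100.7136.
Pooling payoff: 0.16 × 116 + 0.84 × 49 = 59.72.
Difference: 100.7136 − 59.72 = 40.9936, i.e. 40.99 to two decimal places.
The high-ability type prefers to separate.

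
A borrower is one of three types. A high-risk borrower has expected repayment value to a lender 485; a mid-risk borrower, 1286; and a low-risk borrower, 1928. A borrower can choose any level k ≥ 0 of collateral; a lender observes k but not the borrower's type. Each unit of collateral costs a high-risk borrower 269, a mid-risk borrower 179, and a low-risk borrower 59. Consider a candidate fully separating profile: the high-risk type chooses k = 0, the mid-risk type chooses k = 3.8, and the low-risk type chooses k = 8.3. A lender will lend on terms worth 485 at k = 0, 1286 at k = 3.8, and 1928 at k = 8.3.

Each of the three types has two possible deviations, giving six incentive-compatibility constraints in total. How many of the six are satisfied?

Mid-risk (own payoff 1286 − 179×3.8 = 605.8): to k=0 gives 485 → no gain ✓; to k=8.3 gives 1928 − 179×8.3 = 442.3 → no gain ✓.
Low-risk (own payoff 1928 − 59×8.3 = 1438.3): to k=0 gives 485 → no gain ✓; to k=3.8 gives 1286 − 59×3.8 = 1061.8 → no gain ✓.
High-risk (own payoff 485): to k=3.8 gives 1286 − 269×3.8 = 263.8 → no gain ✓; to k=8.3 gives 1928 − 269×8.3 = -304.7 → no gain ✓.
6 of the 6 constraints hold; this profile is a separating equilibrium.

6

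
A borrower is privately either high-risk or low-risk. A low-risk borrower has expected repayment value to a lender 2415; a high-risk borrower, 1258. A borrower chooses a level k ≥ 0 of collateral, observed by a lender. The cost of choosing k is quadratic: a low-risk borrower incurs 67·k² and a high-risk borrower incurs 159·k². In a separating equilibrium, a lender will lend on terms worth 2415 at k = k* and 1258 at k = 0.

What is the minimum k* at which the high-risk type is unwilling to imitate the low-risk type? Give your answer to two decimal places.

The high-risk type at k = 0 receives 1258; imitating at k* yields 2415 − 159·k*².
Indifference: 1258 = 2415 − 159·k*², so k*² = (2415 − 1258) / 159 ≈ 7.2767.
k* = √7.2767 ≈ 2.70.

2.70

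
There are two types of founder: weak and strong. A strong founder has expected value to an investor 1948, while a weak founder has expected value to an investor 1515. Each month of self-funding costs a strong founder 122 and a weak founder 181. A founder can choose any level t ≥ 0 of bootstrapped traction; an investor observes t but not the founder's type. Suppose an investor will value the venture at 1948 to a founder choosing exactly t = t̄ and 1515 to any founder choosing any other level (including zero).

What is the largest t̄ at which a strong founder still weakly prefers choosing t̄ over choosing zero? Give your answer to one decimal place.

3.5

Choosing t̄ yields the strong type 1948 − 122·t̄; choosing zero yields 1515.
The strong type is indifferent at 1948 − 122·t̄ = 1515, i.e. t̄ = (1948 − 1515) / 122 ≈ 3.5.
For any t̄ above 3.5 the strong type would rather pool at zero, so separation collapses.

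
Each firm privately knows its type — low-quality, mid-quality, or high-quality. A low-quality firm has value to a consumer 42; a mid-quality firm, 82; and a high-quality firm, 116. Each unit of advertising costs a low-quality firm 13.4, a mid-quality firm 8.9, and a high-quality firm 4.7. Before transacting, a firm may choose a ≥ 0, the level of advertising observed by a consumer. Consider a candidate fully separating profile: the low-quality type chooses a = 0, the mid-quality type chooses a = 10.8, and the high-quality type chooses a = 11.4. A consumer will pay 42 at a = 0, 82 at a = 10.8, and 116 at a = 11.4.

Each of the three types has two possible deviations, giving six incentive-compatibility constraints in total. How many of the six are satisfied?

High-quality (own payoff 116 − 4.7×11.4 = 62.42): to a=0 gives 42 → no gain ✓; to a=10.8 gives 82 − 4.7×10.8 = 31.24 → no gain ✓.
Mid-quality (own payoff 82 − 8.9×10.8 = -14.12): to a=0 gives 42 → profitable ✗; to a=11.4 gives 116 − 8.9×11.4 = 14.54 → profitable ✗.
Low-quality (own payoff 42): to a=10.8 gives 82 − 13.4×10.8 = -62.72 → no gain ✓; to a=11.4 gives 116 − 13.4×11.4 = -36.76 → no gain ✓.
4 of the 6 constraints hold; not an equilibrium.

4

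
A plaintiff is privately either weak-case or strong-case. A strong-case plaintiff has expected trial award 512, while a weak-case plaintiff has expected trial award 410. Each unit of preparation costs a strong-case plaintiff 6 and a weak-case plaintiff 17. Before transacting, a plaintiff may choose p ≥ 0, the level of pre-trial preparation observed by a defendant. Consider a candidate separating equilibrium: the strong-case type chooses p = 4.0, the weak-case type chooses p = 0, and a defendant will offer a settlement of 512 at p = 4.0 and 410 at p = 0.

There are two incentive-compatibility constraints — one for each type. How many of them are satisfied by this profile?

1

Weak-case type: stay at 0 → 410; mimic → 512 − 17 × 4.0 = 444. IC fails (410 < 444).
Strong-case type: signal → 512 − 6 × 4.0 = 488; deviate to 0 → 410. IC holds (488 ≥ 410).
1 of 2 constraints hold, so this profile is not an equilibrium.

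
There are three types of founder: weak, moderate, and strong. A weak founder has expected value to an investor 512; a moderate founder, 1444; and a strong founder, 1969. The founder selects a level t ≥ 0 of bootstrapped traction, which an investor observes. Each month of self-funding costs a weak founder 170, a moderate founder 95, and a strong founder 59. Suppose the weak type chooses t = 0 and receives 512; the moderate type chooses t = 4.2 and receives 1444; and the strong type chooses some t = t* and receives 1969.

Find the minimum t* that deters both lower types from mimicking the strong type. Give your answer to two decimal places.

9.73

Moderate type (on-path payoff 1444 − 95×4.2 = 1045) won't mimic when 1045 ≥ 1969 − 95·t*, i.e. t* ≥ 9.73.
Weak type (on-path payoff 512) won't mimic when 512 ≥ 1969 − 170·t*, i.e. t* ≥ 8.57.
Both must hold, so t* = max(8.57, 9.73) = 9.73. The moderate type's constraint binds.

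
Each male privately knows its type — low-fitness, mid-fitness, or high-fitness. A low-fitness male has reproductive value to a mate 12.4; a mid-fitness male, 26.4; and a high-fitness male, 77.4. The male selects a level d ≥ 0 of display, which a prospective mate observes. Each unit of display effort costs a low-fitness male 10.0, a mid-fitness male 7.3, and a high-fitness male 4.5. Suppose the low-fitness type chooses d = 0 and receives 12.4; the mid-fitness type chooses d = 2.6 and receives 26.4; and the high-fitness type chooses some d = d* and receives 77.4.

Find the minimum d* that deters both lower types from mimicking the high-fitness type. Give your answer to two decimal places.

9.59

Mid-fitness type (on-path payoff 26.4 − 7.3×2.6 = 7.42) won't mimic when 7.42 ≥ 77.4 − 7.3·d*, i.e. d* ≥ 9.59.
Low-fitness type (on-path payoff 12.4) won't mimic when 12.4 ≥ 77.4 − 10.0·d*, i.e. d* ≥ 6.50.
Both must hold, so d* = max(6.50, 9.59) = 9.59. The mid-fitness type's constraint binds.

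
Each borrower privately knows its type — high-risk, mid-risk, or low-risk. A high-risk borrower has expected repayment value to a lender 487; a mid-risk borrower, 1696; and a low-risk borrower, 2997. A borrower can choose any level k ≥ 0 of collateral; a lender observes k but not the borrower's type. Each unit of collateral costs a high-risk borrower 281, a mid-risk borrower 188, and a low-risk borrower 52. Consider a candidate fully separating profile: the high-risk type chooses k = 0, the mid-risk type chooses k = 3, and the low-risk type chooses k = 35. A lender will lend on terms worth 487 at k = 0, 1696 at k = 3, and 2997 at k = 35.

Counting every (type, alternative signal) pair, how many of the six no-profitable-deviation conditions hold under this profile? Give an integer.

4

Low-risk (own payoff 2997 − 52×35 = 1177): to k=0 gives 487 → no gain ✓; to k=3 gives 1696 − 52×3 = 1540 → profitable ✗.
High-risk (own payoff 487): to k=3 gives 1696 − 281×3 = 853 → profitable ✗; to k=35 gives 2997 − 281×35 = -6838 → no gain ✓.
Mid-risk (own payoff 1696 − 188×3 = 1132): to k=0 gives 487 → no gain ✓; to k=35 gives 2997 − 188×35 = -3583 → no gain ✓.
4 of the 6 constraints hold; not an equilibrium.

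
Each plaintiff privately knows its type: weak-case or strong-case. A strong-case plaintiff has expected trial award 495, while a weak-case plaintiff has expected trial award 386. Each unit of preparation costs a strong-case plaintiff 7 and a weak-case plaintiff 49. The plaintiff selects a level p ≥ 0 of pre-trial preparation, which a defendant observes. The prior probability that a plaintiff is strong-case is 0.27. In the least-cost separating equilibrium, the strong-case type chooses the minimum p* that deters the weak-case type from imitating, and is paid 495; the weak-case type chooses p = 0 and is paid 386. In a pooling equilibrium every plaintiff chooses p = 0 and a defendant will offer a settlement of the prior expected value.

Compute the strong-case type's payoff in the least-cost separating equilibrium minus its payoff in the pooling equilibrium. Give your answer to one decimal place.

Least-cost separating signal: p* solves 386 = 495 − 49·p*, so p* = (495 − 386)/49 ≈ 2.2245.
Strong-case type's separating payoff: 495 − 7 × p* = 495 − 7 × (495 − 386)/49 = 495 − 763/49 ≈ 479.429.
Pooling payoff: 0.27 × 495 + 0.73 × 386 = 415.43.
Difference: 479.429 − 415.43 = 63.999, i.e. 64.0 to one decimal place.
The strong-case type prefers to separate.

64.0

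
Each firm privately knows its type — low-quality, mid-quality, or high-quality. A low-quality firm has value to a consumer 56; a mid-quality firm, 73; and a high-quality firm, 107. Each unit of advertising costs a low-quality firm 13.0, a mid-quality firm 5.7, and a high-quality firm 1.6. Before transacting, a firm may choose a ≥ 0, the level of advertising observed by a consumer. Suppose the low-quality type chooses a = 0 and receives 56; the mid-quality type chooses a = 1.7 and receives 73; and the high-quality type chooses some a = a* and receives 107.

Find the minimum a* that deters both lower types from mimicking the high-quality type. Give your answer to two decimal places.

Mid-quality type (on-path payoff 73 − 5.7×1.7 = 63.31) won't mimic when 63.31 ≥ 107 − 5.7·a*, i.e. a* ≥ 7.66.
Low-quality type (on-path payoff 56) won't mimic when 56 ≥ 107 − 13.0·a*, i.e. a* ≥ 3.92.
Both must hold, so a* = max(3.92, 7.66) = 7.66. The mid-quality type's constraint binds.

7.66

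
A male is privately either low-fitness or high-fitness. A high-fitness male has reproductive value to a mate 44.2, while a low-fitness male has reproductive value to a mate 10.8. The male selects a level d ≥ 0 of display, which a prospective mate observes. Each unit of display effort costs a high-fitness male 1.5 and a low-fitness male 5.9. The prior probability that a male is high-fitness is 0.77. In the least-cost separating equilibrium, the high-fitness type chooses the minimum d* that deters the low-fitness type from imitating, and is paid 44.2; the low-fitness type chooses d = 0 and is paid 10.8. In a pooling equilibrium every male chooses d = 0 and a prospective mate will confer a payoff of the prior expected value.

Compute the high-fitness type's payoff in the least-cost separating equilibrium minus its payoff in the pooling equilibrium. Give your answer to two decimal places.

Least-cost separating signal: d* solves 10.8 = 44.2 − 5.9·d*, so d* = (44.2 − 10.8)/5.9 ≈ 5.6610.
High-fitness type's separating payoff: 44.2 − 1.5 × d* = 44.2 − 1.5 × (44.2 − 10.8)/5.9 = 44.2 − 50.1/5.9 ≈ 35.7085.
Pooling payoff: 0.77 × 44.2 + 0.23 × 10.8 = 36.518.
Difference: 35.7085 − 36.518 = -0.8095, i.e. -0.81 to two decimal places.
The high-fitness type would prefer the pooling outcome.

-0.81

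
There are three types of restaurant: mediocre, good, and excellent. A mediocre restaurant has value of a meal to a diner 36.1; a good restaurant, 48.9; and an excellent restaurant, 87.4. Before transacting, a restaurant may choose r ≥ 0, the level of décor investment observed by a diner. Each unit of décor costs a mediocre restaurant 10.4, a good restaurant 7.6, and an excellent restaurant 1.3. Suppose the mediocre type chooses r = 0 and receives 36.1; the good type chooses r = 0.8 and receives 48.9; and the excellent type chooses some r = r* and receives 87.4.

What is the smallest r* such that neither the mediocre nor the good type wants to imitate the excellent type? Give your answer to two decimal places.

5.87

Mediocre type (on-path payoff 36.1) won't mimic when 36.1 ≥ 87.4 − 10.4·r*, i.e. r* ≥ 4.93.
Good type (on-path payoff 48.9 − 7.6×0.8 = 42.82) won't mimic when 42.82 ≥ 87.4 − 7.6·r*, i.e. r* ≥ 5.87.
Both must hold, so r* = max(4.93, 5.87) = 5.87. The good type's constraint binds.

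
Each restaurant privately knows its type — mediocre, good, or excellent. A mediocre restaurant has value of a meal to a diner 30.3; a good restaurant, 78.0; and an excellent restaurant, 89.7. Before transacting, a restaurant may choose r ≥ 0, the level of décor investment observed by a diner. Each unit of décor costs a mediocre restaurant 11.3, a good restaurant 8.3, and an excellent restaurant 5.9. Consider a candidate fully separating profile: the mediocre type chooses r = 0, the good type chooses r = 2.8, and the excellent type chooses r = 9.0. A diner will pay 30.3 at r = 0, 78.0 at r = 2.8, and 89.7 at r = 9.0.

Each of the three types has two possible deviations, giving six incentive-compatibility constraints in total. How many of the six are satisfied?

4

Mediocre (own payoff 30.3): to r=2.8 gives 78.0 − 11.3×2.8 = 46.36 → profitable ✗; to r=9.0 gives 89.7 − 11.3×9.0 = -12 → no gain ✓.
Excellent (own payoff 89.7 − 5.9×9.0 = 36.6): to r=0 gives 30.3 → no gain ✓; to r=2.8 gives 78.0 − 5.9×2.8 = 61.48 → profitable ✗.
Good (own payoff 78.0 − 8.3×2.8 = 54.76): to r=0 gives 30.3 → no gain ✓; to r=9.0 gives 89.7 − 8.3×9.0 = 15 → no gain ✓.
4 of the 6 constraints hold; not an equilibrium.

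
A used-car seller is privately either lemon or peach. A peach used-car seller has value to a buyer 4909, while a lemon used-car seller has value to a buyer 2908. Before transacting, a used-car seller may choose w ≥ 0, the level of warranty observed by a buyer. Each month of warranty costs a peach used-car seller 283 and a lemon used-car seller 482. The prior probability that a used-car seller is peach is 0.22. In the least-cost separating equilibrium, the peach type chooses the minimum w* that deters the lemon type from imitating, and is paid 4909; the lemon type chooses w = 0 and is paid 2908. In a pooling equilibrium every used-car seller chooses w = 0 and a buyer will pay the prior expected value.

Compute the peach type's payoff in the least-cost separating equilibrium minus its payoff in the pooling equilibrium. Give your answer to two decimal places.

Least-cost separating signal: w* solves 2908 = 4909 − 482·w*, so w* = (4909 − 2908)/482 ≈ 4.1515.
Peach type's separating payoff: 4909 − 283 × w* = 4909 − 283 × (4909 − 2908)/482 = 4909 − 566283/482 ≈ 3734.1390.
Pooling payoff: 0.22 × 4909 + 0.78 × 2908 = 3348.22.
Difference: 3734.1390 − 3348.22 = 385.919, i.e. 385.92 to two decimal places.
The peach type prefers to separate.

385.92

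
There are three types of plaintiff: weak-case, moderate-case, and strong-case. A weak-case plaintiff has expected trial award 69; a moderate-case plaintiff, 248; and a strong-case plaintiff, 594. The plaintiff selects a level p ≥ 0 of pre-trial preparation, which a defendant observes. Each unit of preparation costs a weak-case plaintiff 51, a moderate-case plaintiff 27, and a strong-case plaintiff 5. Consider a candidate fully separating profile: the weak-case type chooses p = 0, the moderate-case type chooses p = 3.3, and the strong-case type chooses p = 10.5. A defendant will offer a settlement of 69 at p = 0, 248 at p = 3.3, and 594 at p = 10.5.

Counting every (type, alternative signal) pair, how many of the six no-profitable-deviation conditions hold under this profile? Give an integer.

Weak-case (own payoff 69): to p=3.3 gives 248 − 51×3.3 = 79.7 → profitable ✗; to p=10.5 gives 594 − 51×10.5 = 58.5 → no gain ✓.
Moderate-case (own payoff 248 − 27×3.3 = 158.9): to p=0 gives 69 → no gain ✓; to p=10.5 gives 594 − 27×10.5 = 310.5 → profitable ✗.
Strong-case (own payoff 594 − 5×10.5 = 541.5): to p=0 gives 69 → no gain ✓; to p=3.3 gives 248 − 5×3.3 = 231.5 → no gain ✓.
4 of the 6 constraints hold; not an equilibrium.

4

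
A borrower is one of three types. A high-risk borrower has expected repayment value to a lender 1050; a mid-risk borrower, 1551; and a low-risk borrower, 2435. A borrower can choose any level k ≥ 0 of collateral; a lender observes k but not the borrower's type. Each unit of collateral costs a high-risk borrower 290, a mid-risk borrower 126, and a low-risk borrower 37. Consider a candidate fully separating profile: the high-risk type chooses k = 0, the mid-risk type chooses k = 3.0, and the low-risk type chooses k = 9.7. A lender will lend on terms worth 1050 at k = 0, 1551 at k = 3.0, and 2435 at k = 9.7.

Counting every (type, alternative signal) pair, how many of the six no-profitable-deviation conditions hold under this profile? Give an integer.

High-risk (own payoff 1050): to k=3.0 gives 1551 − 290×3.0 = 681 → no gain ✓; to k=9.7 gives 2435 − 290×9.7 = -378 → no gain ✓.
Low-risk (own payoff 2435 − 37×9.7 = 2076.1): to k=0 gives 1050 → no gain ✓; to k=3.0 gives 1551 − 37×3.0 = 1440 → no gain ✓.
Mid-risk (own payoff 1551 − 126×3.0 = 1173): to k=0 gives 1050 → no gain ✓; to k=9.7 gives 2435 − 126×9.7 = 1212.8 → profitable ✗.
5 of the 6 constraints hold; not an equilibrium.

5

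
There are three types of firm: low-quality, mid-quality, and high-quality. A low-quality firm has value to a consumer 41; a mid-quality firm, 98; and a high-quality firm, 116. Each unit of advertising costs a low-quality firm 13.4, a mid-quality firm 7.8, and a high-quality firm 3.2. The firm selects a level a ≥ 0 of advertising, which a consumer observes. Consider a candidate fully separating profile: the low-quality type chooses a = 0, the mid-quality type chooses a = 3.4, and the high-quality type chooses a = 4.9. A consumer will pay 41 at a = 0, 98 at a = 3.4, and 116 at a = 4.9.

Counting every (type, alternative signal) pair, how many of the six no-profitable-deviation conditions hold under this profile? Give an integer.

High-quality (own payoff 116 − 3.2×4.9 = 100.32): to a=0 gives 41 → no gain ✓; to a=3.4 gives 98 − 3.2×3.4 = 87.12 → no gain ✓.
Mid-quality (own payoff 98 − 7.8×3.4 = 71.48): to a=0 gives 41 → no gain ✓; to a=4.9 gives 116 − 7.8×4.9 = 77.78 → profitable ✗.
Low-quality (own payoff 41): to a=3.4 gives 98 − 13.4×3.4 = 52.44 → profitable ✗; to a=4.9 gives 116 − 13.4×4.9 = 50.34 → profitable ✗.
3 of the 6 constraints hold; not an equilibrium.

3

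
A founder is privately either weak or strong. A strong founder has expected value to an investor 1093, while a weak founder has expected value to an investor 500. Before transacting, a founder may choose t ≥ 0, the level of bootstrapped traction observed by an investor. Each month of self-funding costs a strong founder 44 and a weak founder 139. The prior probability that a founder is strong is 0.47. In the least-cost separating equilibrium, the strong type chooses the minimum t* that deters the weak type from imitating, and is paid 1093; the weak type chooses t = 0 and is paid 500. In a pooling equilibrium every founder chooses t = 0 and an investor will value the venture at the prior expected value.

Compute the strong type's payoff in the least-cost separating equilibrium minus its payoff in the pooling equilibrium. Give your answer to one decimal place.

126.6

Least-cost separating signal: t* solves 500 = 1093 − 139·t*, so t* = (1093 − 500)/139 ≈ 4.2662.
Strong type's separating payoff: 1093 − 44 × t* = 1093 − 44 × (1093 − 500)/139 = 1093 − 26092/139 ≈ 905.288.
Pooling payoff: 0.47 × 1093 + 0.53 × 500 = 778.71.
Difference: 905.288 − 778.71 = 126.578, i.e. 126.6 to one decimal place.
The strong type prefers to separate.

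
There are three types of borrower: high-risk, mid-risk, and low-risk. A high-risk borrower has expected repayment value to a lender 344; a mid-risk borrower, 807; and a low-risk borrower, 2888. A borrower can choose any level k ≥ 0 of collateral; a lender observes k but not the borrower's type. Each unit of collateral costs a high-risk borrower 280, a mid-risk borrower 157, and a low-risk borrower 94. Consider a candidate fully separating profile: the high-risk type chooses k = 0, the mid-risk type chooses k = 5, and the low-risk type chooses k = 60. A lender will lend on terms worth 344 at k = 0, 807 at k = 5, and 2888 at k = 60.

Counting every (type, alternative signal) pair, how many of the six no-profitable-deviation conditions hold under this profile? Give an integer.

High-risk (own payoff 344): to k=5 gives 807 − 280×5 = -593 → no gain ✓; to k=60 gives 2888 − 280×60 = -13912 → no gain ✓.
Mid-risk (own payoff 807 − 157×5 = 22): to k=0 gives 344 → profitable ✗; to k=60 gives 2888 − 157×60 = -6532 → no gain ✓.
Low-risk (own payoff 2888 − 94×60 = -2752): to k=0 gives 344 → profitable ✗; to k=5 gives 807 − 94×5 = 337 → profitable ✗.
3 of the 6 constraints hold; not an equilibrium.

3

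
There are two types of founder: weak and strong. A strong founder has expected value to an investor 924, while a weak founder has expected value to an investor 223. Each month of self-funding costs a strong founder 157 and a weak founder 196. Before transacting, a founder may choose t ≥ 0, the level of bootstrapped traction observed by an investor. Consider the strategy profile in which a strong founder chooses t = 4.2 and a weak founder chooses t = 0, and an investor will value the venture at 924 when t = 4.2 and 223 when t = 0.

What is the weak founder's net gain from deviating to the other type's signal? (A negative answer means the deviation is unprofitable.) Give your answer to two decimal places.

Playing t = 0 the weak founder receives 223.
Deviating to t = 4.2 brings payment 924 at cost 196 × 4.2 = 823.2, netting 100.8.
Gain from deviating: 100.8 − 223 = -122.20.
The gain is negative, so the weak type's incentive-compatibility constraint is satisfied.

-122.20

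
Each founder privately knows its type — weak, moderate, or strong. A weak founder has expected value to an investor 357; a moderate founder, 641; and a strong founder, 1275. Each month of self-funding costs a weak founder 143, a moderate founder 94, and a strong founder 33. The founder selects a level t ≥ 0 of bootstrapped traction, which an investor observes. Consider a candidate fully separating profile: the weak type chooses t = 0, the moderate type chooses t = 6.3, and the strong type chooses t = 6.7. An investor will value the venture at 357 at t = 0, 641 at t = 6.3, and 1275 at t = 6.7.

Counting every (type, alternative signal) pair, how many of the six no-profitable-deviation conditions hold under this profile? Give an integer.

4

Strong (own payoff 1275 − 33×6.7 = 1053.9): to t=0 gives 357 → no gain ✓; to t=6.3 gives 641 − 33×6.3 = 433.1 → no gain ✓.
Weak (own payoff 357): to t=6.3 gives 641 − 143×6.3 = -259.9 → no gain ✓; to t=6.7 gives 1275 − 143×6.7 = 316.9 → no gain ✓.
Moderate (own payoff 641 − 94×6.3 = 48.8): to t=0 gives 357 → profitable ✗; to t=6.7 gives 1275 − 94×6.7 = 645.2 → profitable ✗.
4 of the 6 constraints hold; not an equilibrium.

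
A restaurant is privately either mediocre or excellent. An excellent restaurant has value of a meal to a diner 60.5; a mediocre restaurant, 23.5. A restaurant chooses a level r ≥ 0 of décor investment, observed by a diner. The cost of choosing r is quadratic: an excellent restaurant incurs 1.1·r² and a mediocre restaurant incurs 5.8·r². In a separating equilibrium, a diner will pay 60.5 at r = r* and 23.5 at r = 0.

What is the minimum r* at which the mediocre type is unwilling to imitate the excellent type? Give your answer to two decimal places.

2.53

The mediocre type at r = 0 receives 23.5; imitating at r* yields 60.5 − 5.8·r*².
Indifference: 23.5 = 60.5 − 5.8·r*², so r*² = (60.5 − 23.5) / 5.8 ≈ 6.3793.
r* = √6.3793 ≈ 2.53.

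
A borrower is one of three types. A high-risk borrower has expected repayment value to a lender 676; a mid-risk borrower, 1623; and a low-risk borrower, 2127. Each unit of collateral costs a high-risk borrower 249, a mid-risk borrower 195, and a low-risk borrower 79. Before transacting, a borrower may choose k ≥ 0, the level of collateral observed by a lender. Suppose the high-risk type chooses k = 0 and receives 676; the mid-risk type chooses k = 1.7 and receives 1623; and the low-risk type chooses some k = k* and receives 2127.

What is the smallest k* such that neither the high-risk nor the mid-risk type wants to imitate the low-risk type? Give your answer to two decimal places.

High-risk type (on-path payoff 676) won't mimic when 676 ≥ 2127 − 249·k*, i.e. k* ≥ 5.83.
Mid-risk type (on-path payoff 1623 − 195×1.7 = 1291.5) won't mimic when 1291.5 ≥ 2127 − 195·k*, i.e. k* ≥ 4.28.
Both must hold, so k* = max(5.83, 4.28) = 5.83. The high-risk type's constraint binds.

5.83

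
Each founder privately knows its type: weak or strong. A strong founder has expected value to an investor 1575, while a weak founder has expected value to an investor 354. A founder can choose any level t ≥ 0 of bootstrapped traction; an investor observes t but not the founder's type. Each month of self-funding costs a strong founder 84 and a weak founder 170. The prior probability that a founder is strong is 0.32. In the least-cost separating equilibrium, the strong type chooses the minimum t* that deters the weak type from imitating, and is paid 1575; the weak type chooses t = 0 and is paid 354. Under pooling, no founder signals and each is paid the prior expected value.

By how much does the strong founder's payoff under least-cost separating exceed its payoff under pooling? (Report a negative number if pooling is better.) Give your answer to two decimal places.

Least-cost separating signal: t* solves 354 = 1575 − 170·t*, so t* = (1575 − 354)/170 ≈ 7.1824.
Strong type's separating payoff: 1575 − 84 × t* = 1575 − 84 × (1575 − 354)/170 = 1575 − 102564/170 ≈ 971.6824.
Pooling payoff: 0.32 × 1575 + 0.68 × 354 = 744.72.
Difference: 971.6824 − 744.72 = 226.9624, i.e. 226.96 to two decimal places.
The strong type prefers to separate.

226.96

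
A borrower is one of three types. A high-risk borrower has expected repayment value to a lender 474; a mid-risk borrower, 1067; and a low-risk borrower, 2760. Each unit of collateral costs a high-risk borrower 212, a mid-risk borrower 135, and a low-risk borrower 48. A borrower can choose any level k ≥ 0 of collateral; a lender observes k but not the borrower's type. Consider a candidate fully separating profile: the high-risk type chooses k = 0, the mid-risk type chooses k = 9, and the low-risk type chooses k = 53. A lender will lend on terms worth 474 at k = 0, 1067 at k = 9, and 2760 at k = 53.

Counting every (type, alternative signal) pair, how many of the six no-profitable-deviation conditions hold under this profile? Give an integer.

Low-risk (own payoff 2760 − 48×53 = 216): to k=0 gives 474 → profitable ✗; to k=9 gives 1067 − 48×9 = 635 → profitable ✗.
High-risk (own payoff 474): to k=9 gives 1067 − 212×9 = -841 → no gain ✓; to k=53 gives 2760 − 212×53 = -8476 → no gain ✓.
Mid-risk (own payoff 1067 − 135×9 = -148): to k=0 gives 474 → profitable ✗; to k=53 gives 2760 − 135×53 = -4395 → no gain ✓.
3 of the 6 constraints hold; not an equilibrium.

3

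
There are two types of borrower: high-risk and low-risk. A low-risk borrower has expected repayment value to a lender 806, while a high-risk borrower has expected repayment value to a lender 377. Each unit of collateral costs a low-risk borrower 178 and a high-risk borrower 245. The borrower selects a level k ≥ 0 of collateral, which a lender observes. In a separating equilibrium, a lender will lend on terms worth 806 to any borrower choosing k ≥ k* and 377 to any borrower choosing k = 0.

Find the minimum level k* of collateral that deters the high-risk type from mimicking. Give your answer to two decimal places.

1.75

A high-risk borrower choosing k = 0 receives 377.
Imitating at k* instead would pay 806 at cost 245·k*, netting 806 − 245·k*.
Indifference: 377 = 806 − 245·k*, so k* = (806 − 377) / 245 ≈ 1.75.
At k* the high-risk type's incentive constraint just binds; the low-risk type strictly prefers k* since its per-unit cost is lower.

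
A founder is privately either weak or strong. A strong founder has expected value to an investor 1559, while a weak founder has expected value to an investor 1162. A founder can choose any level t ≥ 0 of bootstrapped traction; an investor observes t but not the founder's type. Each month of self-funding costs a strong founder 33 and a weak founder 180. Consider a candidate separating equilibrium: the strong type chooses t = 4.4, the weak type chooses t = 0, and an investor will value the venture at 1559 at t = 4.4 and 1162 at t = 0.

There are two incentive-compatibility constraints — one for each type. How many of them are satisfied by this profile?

2

Strong type: signal → 1559 − 33 × 4.4 = 1413.8; deviate to 0 → 1162. IC holds (1413.8 ≥ 1162).
Weak type: stay at 0 → 1162; mimic → 1559 − 180 × 4.4 = 767. IC holds (1162 ≥ 767).
2 of 2 constraints hold, so this is a separating equilibrium.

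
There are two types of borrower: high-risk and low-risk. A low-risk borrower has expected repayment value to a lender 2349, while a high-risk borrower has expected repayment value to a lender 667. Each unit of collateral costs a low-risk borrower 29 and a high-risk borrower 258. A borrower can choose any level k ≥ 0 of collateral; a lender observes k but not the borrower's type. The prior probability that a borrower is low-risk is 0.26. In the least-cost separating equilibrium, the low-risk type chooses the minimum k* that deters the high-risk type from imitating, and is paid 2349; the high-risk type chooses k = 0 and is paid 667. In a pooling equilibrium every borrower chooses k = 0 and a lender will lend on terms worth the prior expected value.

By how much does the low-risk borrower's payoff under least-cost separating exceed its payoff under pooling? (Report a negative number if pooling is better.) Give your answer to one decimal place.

1055.6

Least-cost separating signal: k* solves 667 = 2349 − 258·k*, so k* = (2349 − 667)/258 ≈ 6.5194.
Low-risk type's separating payoff: 2349 − 29 × k* = 2349 − 29 × (2349 − 667)/258 = 2349 − 48778/258 ≈ 2159.938.
Pooling payoff: 0.26 × 2349 + 0.74 × 667 = 1104.32.
Difference: 2159.938 − 1104.32 = 1055.618, i.e. 1055.6 to one decimal place.
The low-risk type prefers to separate.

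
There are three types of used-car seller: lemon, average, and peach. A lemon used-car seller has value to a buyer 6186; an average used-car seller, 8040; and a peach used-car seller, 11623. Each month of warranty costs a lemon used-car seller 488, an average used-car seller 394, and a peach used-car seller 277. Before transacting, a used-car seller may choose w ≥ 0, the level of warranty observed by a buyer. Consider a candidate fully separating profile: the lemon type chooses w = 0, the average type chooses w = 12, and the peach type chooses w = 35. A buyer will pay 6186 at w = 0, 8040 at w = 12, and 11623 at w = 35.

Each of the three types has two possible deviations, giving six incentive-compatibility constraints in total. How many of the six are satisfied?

Lemon (own payoff 6186): to w=12 gives 8040 − 488×12 = 2184 → no gain ✓; to w=35 gives 11623 − 488×35 = -5457 → no gain ✓.
Average (own payoff 8040 − 394×12 = 3312): to w=0 gives 6186 → profitable ✗; to w=35 gives 11623 − 394×35 = -2167 → no gain ✓.
Peach (own payoff 11623 − 277×35 = 1928): to w=0 gives 6186 → profitable ✗; to w=12 gives 8040 − 277×12 = 4716 → profitable ✗.
3 of the 6 constraints hold; not an equilibrium.

3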